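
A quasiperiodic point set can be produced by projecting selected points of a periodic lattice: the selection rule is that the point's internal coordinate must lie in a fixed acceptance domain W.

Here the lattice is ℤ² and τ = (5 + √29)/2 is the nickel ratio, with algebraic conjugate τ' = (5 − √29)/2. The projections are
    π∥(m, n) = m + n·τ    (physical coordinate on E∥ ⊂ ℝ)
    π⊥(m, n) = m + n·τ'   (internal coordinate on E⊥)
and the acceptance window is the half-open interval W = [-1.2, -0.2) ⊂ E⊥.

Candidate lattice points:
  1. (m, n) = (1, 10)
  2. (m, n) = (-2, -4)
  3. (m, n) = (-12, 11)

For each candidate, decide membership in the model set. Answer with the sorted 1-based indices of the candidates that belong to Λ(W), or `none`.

1

τ' = (5−√29)/2 ≈ -0.192582.
[1] lift (1,10): star map gives -0.925824; window check -1.2 ≤ -0.925824 < -0.2 is true → IN Λ
[2] lift (-2,-4): star map gives -1.229670; window check -1.2 ≤ -1.229670 < -0.2 is false → out
[3] lift (-12,11): star map gives -14.118406; window check -1.2 ≤ -14.118406 < -0.2 is false → out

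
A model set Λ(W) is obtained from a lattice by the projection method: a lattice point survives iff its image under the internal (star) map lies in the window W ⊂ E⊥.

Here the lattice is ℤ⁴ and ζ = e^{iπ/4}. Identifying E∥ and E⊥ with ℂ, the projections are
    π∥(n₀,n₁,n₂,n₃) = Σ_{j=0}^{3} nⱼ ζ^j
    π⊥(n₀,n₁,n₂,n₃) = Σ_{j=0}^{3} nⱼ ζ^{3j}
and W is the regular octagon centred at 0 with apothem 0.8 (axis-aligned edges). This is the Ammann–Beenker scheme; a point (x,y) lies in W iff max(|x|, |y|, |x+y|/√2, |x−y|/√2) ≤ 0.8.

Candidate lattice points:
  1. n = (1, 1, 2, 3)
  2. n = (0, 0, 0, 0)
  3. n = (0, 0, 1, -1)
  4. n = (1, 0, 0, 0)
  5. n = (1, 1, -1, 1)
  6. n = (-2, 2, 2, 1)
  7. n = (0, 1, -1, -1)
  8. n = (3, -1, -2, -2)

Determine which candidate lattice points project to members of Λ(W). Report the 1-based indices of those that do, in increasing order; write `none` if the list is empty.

2

With ζ = e^{iπ/4} the internal vectors are ζ^0,ζ^3,ζ^6,ζ^9.
candidate 1: n = (1, 1, 2, 3) → π⊥ ≈ (+2.4142, +0.8284); max(|x|,|y|,|x±y|/√2) = 2.4142 > 0.8 ⇒ ∉ W
candidate 2: n = (0, 0, 0, 0) → π⊥ ≈ (+0.0000, +0.0000); max(|x|,|y|,|x±y|/√2) = 0.0000 ≤ 0.8 ⇒ ∈ W
candidate 3: n = (0, 0, 1, -1) → π⊥ ≈ (-0.7071, -1.7071); max(|x|,|y|,|x±y|/√2) = 1.7071 > 0.8 ⇒ ∉ W
candidate 4: n = (1, 0, 0, 0) → π⊥ ≈ (+1.0000, +0.0000); max(|x|,|y|,|x±y|/√2) = 1.0000 > 0.8 ⇒ ∉ W
candidate 5: n = (1, 1, -1, 1) → π⊥ ≈ (+1.0000, +2.4142); max(|x|,|y|,|x±y|/√2) = 2.4142 > 0.8 ⇒ ∉ W
candidate 6: n = (-2, 2, 2, 1) → π⊥ ≈ (-2.7071, +0.1213); max(|x|,|y|,|x±y|/√2) = 2.7071 > 0.8 ⇒ ∉ W
candidate 7: n = (0, 1, -1, -1) → π⊥ ≈ (-1.4142, +1.0000); max(|x|,|y|,|x±y|/√2) = 1.7071 > 0.8 ⇒ ∉ W
candidate 8: n = (3, -1, -2, -2) → π⊥ ≈ (+2.2929, -0.1213); max(|x|,|y|,|x±y|/√2) = 2.2929 > 0.8 ⇒ ∉ W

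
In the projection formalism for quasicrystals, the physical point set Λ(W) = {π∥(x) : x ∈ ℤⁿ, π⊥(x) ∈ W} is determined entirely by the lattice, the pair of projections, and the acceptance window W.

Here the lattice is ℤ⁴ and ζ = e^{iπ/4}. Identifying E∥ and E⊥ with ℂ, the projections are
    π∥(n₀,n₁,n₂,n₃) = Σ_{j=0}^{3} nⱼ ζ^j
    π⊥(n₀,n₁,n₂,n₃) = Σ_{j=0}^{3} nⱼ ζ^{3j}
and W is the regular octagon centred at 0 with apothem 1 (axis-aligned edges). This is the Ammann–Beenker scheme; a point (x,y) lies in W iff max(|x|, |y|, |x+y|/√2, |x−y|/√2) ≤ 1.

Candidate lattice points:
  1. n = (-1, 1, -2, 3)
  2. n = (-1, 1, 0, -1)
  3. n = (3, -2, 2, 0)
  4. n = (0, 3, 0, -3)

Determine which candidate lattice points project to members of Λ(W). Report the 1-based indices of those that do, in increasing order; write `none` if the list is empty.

none

With ζ = e^{iπ/4} the internal vectors are ζ^0,ζ^3,ζ^6,ζ^9.
#1 (-1, 1, -2, 3): internal (0.414214, 4.828427); octagon support 4.828427 vs apothem 1 → ∉ W
#2 (-1, 1, 0, -1): internal (-2.414214, 0.000000); octagon support 2.414214 vs apothem 1 → ∉ W
#3 (3, -2, 2, 0): internal (4.414214, -3.414214); octagon support 5.535534 vs apothem 1 → ∉ W
#4 (0, 3, 0, -3): internal (-4.242641, 0.000000); octagon support 4.242641 vs apothem 1 → ∉ W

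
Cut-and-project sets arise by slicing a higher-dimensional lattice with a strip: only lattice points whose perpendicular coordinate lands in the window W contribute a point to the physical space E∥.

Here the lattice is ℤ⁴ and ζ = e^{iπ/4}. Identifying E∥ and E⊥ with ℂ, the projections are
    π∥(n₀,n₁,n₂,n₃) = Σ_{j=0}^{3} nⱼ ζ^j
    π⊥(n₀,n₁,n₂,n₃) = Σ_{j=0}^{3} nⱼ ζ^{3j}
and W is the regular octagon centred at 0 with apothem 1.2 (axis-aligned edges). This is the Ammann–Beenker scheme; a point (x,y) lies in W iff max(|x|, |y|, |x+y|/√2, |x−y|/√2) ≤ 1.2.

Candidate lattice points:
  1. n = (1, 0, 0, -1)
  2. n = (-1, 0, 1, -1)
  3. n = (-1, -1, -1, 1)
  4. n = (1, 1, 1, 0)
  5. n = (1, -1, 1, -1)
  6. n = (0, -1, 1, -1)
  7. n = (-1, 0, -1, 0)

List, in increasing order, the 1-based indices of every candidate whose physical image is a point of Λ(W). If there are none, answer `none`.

1, 3, 4

π⊥(n) = n₀ + n₁ζ³ + n₂ζ⁶ + n₃ζ⁹ where ζ = e^{iπ/4}.
#1 (1, 0, 0, -1): internal (0.292893, -0.707107); octagon support 0.707107 vs apothem 1.2 → ∈ W
#2 (-1, 0, 1, -1): internal (-1.707107, -1.707107); octagon support 2.414214 vs apothem 1.2 → ∉ W
#3 (-1, -1, -1, 1): internal (0.414214, 1.000000); octagon support 1.000000 vs apothem 1.2 → ∈ W
#4 (1, 1, 1, 0): internal (0.292893, -0.292893); octagon support 0.414214 vs apothem 1.2 → ∈ W
#5 (1, -1, 1, -1): internal (1.000000, -2.414214); octagon support 2.414214 vs apothem 1.2 → ∉ W
#6 (0, -1, 1, -1): internal (0.000000, -2.414214); octagon support 2.414214 vs apothem 1.2 → ∉ W
#7 (-1, 0, -1, 0): internal (-1.000000, 1.000000); octagon support 1.414214 vs apothem 1.2 → ∉ W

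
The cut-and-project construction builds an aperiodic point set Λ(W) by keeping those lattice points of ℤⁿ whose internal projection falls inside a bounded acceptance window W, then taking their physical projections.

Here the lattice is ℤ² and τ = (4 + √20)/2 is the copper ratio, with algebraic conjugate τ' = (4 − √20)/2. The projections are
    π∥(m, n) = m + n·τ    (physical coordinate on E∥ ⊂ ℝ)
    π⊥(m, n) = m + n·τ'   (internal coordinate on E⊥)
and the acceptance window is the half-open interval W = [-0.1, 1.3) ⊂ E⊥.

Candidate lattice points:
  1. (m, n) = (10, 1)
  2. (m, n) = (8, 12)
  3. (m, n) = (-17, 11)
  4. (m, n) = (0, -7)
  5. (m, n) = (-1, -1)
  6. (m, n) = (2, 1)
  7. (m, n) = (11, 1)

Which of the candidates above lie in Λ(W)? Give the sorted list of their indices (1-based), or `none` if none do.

none

Numerically τ ≈ 4.2361 and τ' = −1/τ ≈ -0.2361.
#1 (10,1): internal coord 10 + (1)·τ' = +9.7639; +9.7639 ∉ [-0.1, 1.3) → out
#2 (8,12): internal coord 8 + (12)·τ' = +5.1672; +5.1672 ∉ [-0.1, 1.3) → out
#3 (-17,11): internal coord -17 + (11)·τ' = -19.5967; -19.5967 ∉ [-0.1, 1.3) → out
#4 (0,-7): internal coord 0 + (-7)·τ' = +1.6525; +1.6525 ∉ [-0.1, 1.3) → out
#5 (-1,-1): internal coord -1 + (-1)·τ' = -0.7639; -0.7639 ∉ [-0.1, 1.3) → out
#6 (2,1): internal coord 2 + (1)·τ' = +1.7639; +1.7639 ∉ [-0.1, 1.3) → out
#7 (11,1): internal coord 11 + (1)·τ' = +10.7639; +10.7639 ∉ [-0.1, 1.3) → out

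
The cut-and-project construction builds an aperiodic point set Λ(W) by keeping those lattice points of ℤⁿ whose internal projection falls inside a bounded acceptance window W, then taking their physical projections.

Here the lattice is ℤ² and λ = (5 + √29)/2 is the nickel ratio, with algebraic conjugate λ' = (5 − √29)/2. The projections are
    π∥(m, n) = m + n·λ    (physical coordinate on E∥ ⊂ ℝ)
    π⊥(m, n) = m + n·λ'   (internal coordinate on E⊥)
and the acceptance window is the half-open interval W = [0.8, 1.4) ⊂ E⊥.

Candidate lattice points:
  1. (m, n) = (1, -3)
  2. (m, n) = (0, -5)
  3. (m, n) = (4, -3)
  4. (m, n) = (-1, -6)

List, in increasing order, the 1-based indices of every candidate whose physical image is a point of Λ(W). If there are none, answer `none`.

2

λ' = (5−√29)/2 ≈ -0.1926.
#1 (1,-3): internal coord 1 + (-3)·λ' = +1.5777; +1.5777 ∉ [0.8, 1.4) → out
#2 (0,-5): internal coord 0 + (-5)·λ' = +0.9629; +0.9629 ∈ [0.8, 1.4) → IN Λ
#3 (4,-3): internal coord 4 + (-3)·λ' = +4.5777; +4.5777 ∉ [0.8, 1.4) → out
#4 (-1,-6): internal coord -1 + (-6)·λ' = +0.1555; +0.1555 ∉ [0.8, 1.4) → out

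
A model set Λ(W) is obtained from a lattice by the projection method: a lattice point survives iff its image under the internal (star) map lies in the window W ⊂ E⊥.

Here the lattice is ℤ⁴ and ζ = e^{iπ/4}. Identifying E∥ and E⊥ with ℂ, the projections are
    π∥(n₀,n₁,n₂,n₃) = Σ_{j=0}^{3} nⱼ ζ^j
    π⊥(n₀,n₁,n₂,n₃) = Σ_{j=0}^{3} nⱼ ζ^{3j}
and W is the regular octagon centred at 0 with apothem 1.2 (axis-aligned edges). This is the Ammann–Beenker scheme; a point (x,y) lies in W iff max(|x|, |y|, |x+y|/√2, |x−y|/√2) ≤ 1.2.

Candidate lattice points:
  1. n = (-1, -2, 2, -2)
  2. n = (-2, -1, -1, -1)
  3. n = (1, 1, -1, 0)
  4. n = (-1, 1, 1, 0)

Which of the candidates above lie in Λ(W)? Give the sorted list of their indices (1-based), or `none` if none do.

π⊥(n) = n₀ + n₁ζ³ + n₂ζ⁶ + n₃ζ⁹ where ζ = e^{iπ/4}.
candidate 1: n = (-1, -2, 2, -2) → π⊥ ≈ (-1.000000, -4.828427); max(|x|,|y|,|x±y|/√2) = 4.828427 > 1.2 ⇒ ∉ W
candidate 2: n = (-2, -1, -1, -1) → π⊥ ≈ (-2.000000, -0.414214); max(|x|,|y|,|x±y|/√2) = 2.000000 > 1.2 ⇒ ∉ W
candidate 3: n = (1, 1, -1, 0) → π⊥ ≈ (+0.292893, +1.707107); max(|x|,|y|,|x±y|/√2) = 1.707107 > 1.2 ⇒ ∉ W
candidate 4: n = (-1, 1, 1, 0) → π⊥ ≈ (-1.707107, -0.292893); max(|x|,|y|,|x±y|/√2) = 1.707107 > 1.2 ⇒ ∉ W

none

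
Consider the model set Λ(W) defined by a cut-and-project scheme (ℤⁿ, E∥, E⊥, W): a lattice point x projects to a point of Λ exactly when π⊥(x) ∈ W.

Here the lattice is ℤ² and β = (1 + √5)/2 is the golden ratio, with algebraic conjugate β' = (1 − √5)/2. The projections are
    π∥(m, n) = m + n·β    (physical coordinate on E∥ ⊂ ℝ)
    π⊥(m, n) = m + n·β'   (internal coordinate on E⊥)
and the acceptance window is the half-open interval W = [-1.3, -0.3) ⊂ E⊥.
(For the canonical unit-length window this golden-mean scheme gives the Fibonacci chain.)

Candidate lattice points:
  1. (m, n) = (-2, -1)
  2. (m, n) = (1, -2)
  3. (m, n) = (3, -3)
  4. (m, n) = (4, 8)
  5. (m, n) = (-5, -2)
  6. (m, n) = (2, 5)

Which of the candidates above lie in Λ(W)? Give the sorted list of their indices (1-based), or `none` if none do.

4, 6

β' = (1−√5)/2 ≈ -0.6180.
[1] lift (-2,-1): star map gives -1.3820; window check -1.3 ≤ -1.3820 < -0.3 is false → out
[2] lift (1,-2): star map gives 2.2361; window check -1.3 ≤ 2.2361 < -0.3 is false → out
[3] lift (3,-3): star map gives 4.8541; window check -1.3 ≤ 4.8541 < -0.3 is false → out
[4] lift (4,8): star map gives -0.9443; window check -1.3 ≤ -0.9443 < -0.3 is true → IN Λ
[5] lift (-5,-2): star map gives -3.7639; window check -1.3 ≤ -3.7639 < -0.3 is false → out
[6] lift (2,5): star map gives -1.0902; window check -1.3 ≤ -1.0902 < -0.3 is true → IN Λ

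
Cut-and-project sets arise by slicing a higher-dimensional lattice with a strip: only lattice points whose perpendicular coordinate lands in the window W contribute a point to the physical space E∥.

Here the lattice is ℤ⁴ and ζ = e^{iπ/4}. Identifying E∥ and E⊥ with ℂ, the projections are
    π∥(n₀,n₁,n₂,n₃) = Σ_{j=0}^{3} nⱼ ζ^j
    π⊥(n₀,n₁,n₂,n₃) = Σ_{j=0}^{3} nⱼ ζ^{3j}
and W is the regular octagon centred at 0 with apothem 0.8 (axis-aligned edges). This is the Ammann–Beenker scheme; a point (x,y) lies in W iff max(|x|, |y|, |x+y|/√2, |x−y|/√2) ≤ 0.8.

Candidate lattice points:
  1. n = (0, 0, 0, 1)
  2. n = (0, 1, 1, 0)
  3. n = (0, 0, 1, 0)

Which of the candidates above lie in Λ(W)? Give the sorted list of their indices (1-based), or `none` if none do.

With ζ = e^{iπ/4} the internal vectors are ζ^0,ζ^3,ζ^6,ζ^9.
candidate 1: n = (0, 0, 0, 1) → π⊥ ≈ (+0.7071, +0.7071); max(|x|,|y|,|x±y|/√2) = 1.0000 > 0.8 ⇒ ∉ W
candidate 2: n = (0, 1, 1, 0) → π⊥ ≈ (-0.7071, -0.2929); max(|x|,|y|,|x±y|/√2) = 0.7071 ≤ 0.8 ⇒ ∈ W
candidate 3: n = (0, 0, 1, 0) → π⊥ ≈ (+0.0000, -1.0000); max(|x|,|y|,|x±y|/√2) = 1.0000 > 0.8 ⇒ ∉ W

2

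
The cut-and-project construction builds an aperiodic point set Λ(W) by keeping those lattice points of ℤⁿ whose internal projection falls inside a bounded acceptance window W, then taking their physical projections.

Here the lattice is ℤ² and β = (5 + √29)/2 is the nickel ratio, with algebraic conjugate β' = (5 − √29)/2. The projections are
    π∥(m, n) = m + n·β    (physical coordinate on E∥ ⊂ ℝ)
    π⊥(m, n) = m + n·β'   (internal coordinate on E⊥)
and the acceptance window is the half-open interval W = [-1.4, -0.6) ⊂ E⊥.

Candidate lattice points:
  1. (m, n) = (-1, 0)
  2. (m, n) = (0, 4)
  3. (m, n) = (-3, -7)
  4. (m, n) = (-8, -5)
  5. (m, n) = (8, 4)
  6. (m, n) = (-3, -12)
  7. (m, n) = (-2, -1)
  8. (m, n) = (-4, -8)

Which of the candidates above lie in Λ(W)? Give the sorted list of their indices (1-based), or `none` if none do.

1, 2, 6

Compute β' = (5−√29)/2 = -0.1926, so π⊥(m,n) = m -0.1926·n.
[1] lift (-1,0): star map gives -1.0000; window check -1.4 ≤ -1.0000 < -0.6 is true → IN Λ
[2] lift (0,4): star map gives -0.7703; window check -1.4 ≤ -0.7703 < -0.6 is true → IN Λ
[3] lift (-3,-7): star map gives -1.6519; window check -1.4 ≤ -1.6519 < -0.6 is false → out
[4] lift (-8,-5): star map gives -7.0371; window check -1.4 ≤ -7.0371 < -0.6 is false → out
[5] lift (8,4): star map gives 7.2297; window check -1.4 ≤ 7.2297 < -0.6 is false → out
[6] lift (-3,-12): star map gives -0.6890; window check -1.4 ≤ -0.6890 < -0.6 is true → IN Λ
[7] lift (-2,-1): star map gives -1.8074; window check -1.4 ≤ -1.8074 < -0.6 is false → out
[8] lift (-4,-8): star map gives -2.4593; window check -1.4 ≤ -2.4593 < -0.6 is false → out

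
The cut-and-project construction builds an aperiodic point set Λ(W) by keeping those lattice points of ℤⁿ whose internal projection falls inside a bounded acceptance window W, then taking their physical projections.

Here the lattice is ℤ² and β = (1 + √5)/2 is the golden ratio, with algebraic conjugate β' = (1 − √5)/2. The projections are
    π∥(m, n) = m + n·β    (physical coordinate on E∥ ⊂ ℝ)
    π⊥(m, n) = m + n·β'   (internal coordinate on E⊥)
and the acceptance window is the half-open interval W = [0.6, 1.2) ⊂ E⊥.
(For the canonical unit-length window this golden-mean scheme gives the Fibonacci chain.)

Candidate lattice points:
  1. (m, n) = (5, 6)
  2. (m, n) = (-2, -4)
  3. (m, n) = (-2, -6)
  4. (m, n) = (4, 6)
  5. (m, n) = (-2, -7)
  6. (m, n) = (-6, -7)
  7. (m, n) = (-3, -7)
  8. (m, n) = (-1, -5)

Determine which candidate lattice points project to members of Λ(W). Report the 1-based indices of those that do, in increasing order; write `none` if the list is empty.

none

β' = (1−√5)/2 ≈ -0.6180.
[1] lift (5,6): star map gives 1.2918; window check 0.6 ≤ 1.2918 < 1.2 is false → out
[2] lift (-2,-4): star map gives 0.4721; window check 0.6 ≤ 0.4721 < 1.2 is false → out
[3] lift (-2,-6): star map gives 1.7082; window check 0.6 ≤ 1.7082 < 1.2 is false → out
[4] lift (4,6): star map gives 0.2918; window check 0.6 ≤ 0.2918 < 1.2 is false → out
[5] lift (-2,-7): star map gives 2.3262; window check 0.6 ≤ 2.3262 < 1.2 is false → out
[6] lift (-6,-7): star map gives -1.6738; window check 0.6 ≤ -1.6738 < 1.2 is false → out
[7] lift (-3,-7): star map gives 1.3262; window check 0.6 ≤ 1.3262 < 1.2 is false → out
[8] lift (-1,-5): star map gives 2.0902; window check 0.6 ≤ 2.0902 < 1.2 is false → out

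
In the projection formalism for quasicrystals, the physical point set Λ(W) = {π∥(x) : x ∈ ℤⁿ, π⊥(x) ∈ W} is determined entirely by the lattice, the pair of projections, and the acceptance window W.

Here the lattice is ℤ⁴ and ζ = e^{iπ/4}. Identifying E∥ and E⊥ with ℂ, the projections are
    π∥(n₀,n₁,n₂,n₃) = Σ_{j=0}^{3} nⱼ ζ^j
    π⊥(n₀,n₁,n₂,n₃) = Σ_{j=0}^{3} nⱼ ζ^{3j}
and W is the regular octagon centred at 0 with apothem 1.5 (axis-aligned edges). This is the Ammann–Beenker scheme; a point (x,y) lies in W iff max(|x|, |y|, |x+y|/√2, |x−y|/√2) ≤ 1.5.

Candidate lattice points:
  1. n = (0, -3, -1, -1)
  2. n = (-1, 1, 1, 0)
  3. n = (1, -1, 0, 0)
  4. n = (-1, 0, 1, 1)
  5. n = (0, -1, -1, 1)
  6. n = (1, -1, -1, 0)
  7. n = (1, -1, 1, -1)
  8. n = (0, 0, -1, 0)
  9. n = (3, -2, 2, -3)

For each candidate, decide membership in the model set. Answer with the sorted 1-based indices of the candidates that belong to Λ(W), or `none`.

With ζ = e^{iπ/4} the internal vectors are ζ^0,ζ^3,ζ^6,ζ^9.
candidate 1: n = (0, -3, -1, -1) → π⊥ ≈ (+1.41421, -1.82843); max(|x|,|y|,|x±y|/√2) = 2.29289 > 1.5 ⇒ ∉ W
candidate 2: n = (-1, 1, 1, 0) → π⊥ ≈ (-1.70711, -0.29289); max(|x|,|y|,|x±y|/√2) = 1.70711 > 1.5 ⇒ ∉ W
candidate 3: n = (1, -1, 0, 0) → π⊥ ≈ (+1.70711, -0.70711); max(|x|,|y|,|x±y|/√2) = 1.70711 > 1.5 ⇒ ∉ W
candidate 4: n = (-1, 0, 1, 1) → π⊥ ≈ (-0.29289, -0.29289); max(|x|,|y|,|x±y|/√2) = 0.41421 ≤ 1.5 ⇒ ∈ W
candidate 5: n = (0, -1, -1, 1) → π⊥ ≈ (+1.41421, +1.00000); max(|x|,|y|,|x±y|/√2) = 1.70711 > 1.5 ⇒ ∉ W
candidate 6: n = (1, -1, -1, 0) → π⊥ ≈ (+1.70711, +0.29289); max(|x|,|y|,|x±y|/√2) = 1.70711 > 1.5 ⇒ ∉ W
candidate 7: n = (1, -1, 1, -1) → π⊥ ≈ (+1.00000, -2.41421); max(|x|,|y|,|x±y|/√2) = 2.41421 > 1.5 ⇒ ∉ W
candidate 8: n = (0, 0, -1, 0) → π⊥ ≈ (+0.00000, +1.00000); max(|x|,|y|,|x±y|/√2) = 1.00000 ≤ 1.5 ⇒ ∈ W
candidate 9: n = (3, -2, 2, -3) → π⊥ ≈ (+2.29289, -5.53553); max(|x|,|y|,|x±y|/√2) = 5.53553 > 1.5 ⇒ ∉ W

4, 8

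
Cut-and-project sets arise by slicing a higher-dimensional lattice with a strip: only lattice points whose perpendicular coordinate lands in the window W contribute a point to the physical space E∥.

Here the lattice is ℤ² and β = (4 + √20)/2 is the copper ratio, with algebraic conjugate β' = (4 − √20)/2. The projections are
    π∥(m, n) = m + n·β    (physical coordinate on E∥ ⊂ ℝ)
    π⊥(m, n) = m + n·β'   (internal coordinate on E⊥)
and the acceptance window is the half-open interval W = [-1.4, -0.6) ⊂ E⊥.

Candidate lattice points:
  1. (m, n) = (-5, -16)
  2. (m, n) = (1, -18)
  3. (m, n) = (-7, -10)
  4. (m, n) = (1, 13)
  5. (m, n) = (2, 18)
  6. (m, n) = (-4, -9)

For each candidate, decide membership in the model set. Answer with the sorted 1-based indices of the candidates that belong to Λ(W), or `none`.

1

Numerically β ≈ 4.236068 and β' = −1/β ≈ -0.236068.
#1 (-5,-16): internal coord -5 + (-16)·β' = -1.222912; -1.222912 ∈ [-1.4, -0.6) → IN Λ
#2 (1,-18): internal coord 1 + (-18)·β' = +5.249224; +5.249224 ∉ [-1.4, -0.6) → out
#3 (-7,-10): internal coord -7 + (-10)·β' = -4.639320; -4.639320 ∉ [-1.4, -0.6) → out
#4 (1,13): internal coord 1 + (13)·β' = -2.068884; -2.068884 ∉ [-1.4, -0.6) → out
#5 (2,18): internal coord 2 + (18)·β' = -2.249224; -2.249224 ∉ [-1.4, -0.6) → out
#6 (-4,-9): internal coord -4 + (-9)·β' = -1.875388; -1.875388 ∉ [-1.4, -0.6) → out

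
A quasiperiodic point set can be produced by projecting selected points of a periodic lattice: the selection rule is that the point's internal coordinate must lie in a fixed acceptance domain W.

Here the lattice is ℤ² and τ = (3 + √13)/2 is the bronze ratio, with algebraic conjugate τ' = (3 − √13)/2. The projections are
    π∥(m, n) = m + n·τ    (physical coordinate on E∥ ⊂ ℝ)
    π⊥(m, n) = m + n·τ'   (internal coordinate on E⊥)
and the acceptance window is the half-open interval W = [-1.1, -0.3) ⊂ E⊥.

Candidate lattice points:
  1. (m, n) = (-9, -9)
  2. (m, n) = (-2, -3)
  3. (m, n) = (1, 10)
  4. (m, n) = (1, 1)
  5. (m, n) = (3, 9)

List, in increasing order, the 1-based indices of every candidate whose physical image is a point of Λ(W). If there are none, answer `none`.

2

Numerically τ ≈ 3.30278 and τ' = −1/τ ≈ -0.30278.
#1 (-9,-9): internal coord -9 + (-9)·τ' = -6.27502; -6.27502 ∉ [-1.1, -0.3) → out
#2 (-2,-3): internal coord -2 + (-3)·τ' = -1.09167; -1.09167 ∈ [-1.1, -0.3) → IN Λ
#3 (1,10): internal coord 1 + (10)·τ' = -2.02776; -2.02776 ∉ [-1.1, -0.3) → out
#4 (1,1): internal coord 1 + (1)·τ' = +0.69722; +0.69722 ∉ [-1.1, -0.3) → out
#5 (3,9): internal coord 3 + (9)·τ' = +0.27502; +0.27502 ∉ [-1.1, -0.3) → out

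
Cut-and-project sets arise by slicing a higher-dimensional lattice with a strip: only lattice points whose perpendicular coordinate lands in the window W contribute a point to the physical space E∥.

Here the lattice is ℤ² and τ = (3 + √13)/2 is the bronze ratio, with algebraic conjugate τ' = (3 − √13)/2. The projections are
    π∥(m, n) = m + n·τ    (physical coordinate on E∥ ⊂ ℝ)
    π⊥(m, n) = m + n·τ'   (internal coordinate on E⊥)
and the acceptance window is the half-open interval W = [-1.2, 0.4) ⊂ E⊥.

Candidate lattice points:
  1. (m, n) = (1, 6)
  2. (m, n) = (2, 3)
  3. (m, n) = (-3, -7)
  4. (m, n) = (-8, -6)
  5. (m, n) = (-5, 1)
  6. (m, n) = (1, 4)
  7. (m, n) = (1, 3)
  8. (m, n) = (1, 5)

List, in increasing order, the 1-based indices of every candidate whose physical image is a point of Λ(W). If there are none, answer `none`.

1, 3, 6, 7, 8

Numerically τ ≈ 3.30278 and τ' = −1/τ ≈ -0.30278.
candidate 1: (m,n)=(1,6) → π∥ = 1+6·τ ≈ 20.81665, π⊥ = 1+6·τ' ≈ -0.81665 ∈ [-1.2, 0.4) ⇒ IN Λ
candidate 2: (m,n)=(2,3) → π∥ = 2+3·τ ≈ 11.90833, π⊥ = 2+3·τ' ≈ 1.09167 ∉ [-1.2, 0.4) ⇒ out
candidate 3: (m,n)=(-3,-7) → π∥ = -3-7·τ ≈ -26.11943, π⊥ = -3-7·τ' ≈ -0.88057 ∈ [-1.2, 0.4) ⇒ IN Λ
candidate 4: (m,n)=(-8,-6) → π∥ = -8-6·τ ≈ -27.81665, π⊥ = -8-6·τ' ≈ -6.18335 ∉ [-1.2, 0.4) ⇒ out
candidate 5: (m,n)=(-5,1) → π∥ = -5+1·τ ≈ -1.69722, π⊥ = -5+1·τ' ≈ -5.30278 ∉ [-1.2, 0.4) ⇒ out
candidate 6: (m,n)=(1,4) → π∥ = 1+4·τ ≈ 14.21110, π⊥ = 1+4·τ' ≈ -0.21110 ∈ [-1.2, 0.4) ⇒ IN Λ
candidate 7: (m,n)=(1,3) → π∥ = 1+3·τ ≈ 10.90833, π⊥ = 1+3·τ' ≈ 0.09167 ∈ [-1.2, 0.4) ⇒ IN Λ
candidate 8: (m,n)=(1,5) → π∥ = 1+5·τ ≈ 17.51388, π⊥ = 1+5·τ' ≈ -0.51388 ∈ [-1.2, 0.4) ⇒ IN Λ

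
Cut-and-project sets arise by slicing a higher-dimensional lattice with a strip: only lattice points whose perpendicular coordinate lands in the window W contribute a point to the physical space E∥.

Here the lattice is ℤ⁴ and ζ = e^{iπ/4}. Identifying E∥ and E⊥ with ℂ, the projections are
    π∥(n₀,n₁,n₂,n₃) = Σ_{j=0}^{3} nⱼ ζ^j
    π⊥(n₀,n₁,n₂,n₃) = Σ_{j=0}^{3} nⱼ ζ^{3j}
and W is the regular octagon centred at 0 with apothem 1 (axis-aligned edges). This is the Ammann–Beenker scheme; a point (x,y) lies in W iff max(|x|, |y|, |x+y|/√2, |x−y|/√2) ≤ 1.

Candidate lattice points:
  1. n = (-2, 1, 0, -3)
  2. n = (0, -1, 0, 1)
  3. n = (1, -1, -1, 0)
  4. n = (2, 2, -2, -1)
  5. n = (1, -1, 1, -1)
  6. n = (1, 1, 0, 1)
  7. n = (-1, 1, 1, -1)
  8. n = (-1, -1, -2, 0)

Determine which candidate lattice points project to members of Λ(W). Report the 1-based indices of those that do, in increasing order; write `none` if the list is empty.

Internal map: ζ^{3j} for j=0..3 gives (1,0), (−√2/2,√2/2), (0,−1), (√2/2,√2/2).
#1 (-2, 1, 0, -3): internal (-4.828427, -1.414214); octagon support 4.828427 vs apothem 1 → ∉ W
#2 (0, -1, 0, 1): internal (1.414214, 0.000000); octagon support 1.414214 vs apothem 1 → ∉ W
#3 (1, -1, -1, 0): internal (1.707107, 0.292893); octagon support 1.707107 vs apothem 1 → ∉ W
#4 (2, 2, -2, -1): internal (-0.121320, 2.707107); octagon support 2.707107 vs apothem 1 → ∉ W
#5 (1, -1, 1, -1): internal (1.000000, -2.414214); octagon support 2.414214 vs apothem 1 → ∉ W
#6 (1, 1, 0, 1): internal (1.000000, 1.414214); octagon support 1.707107 vs apothem 1 → ∉ W
#7 (-1, 1, 1, -1): internal (-2.414214, -1.000000); octagon support 2.414214 vs apothem 1 → ∉ W
#8 (-1, -1, -2, 0): internal (-0.292893, 1.292893); octagon support 1.292893 vs apothem 1 → ∉ W

none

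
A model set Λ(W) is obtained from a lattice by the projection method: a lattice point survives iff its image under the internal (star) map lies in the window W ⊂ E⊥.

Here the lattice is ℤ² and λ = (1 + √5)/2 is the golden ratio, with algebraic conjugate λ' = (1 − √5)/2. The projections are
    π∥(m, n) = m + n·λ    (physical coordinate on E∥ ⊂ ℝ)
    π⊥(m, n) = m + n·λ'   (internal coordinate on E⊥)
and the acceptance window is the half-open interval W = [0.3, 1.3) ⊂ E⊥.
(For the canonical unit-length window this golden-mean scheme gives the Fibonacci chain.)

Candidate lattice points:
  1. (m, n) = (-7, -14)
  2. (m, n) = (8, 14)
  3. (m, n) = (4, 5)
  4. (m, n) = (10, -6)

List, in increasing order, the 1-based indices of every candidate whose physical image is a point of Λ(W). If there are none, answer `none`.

Compute λ' = (1−√5)/2 = -0.61803, so π⊥(m,n) = m -0.61803·n.
#1 (-7,-14): internal coord -7 + (-14)·λ' = +1.65248; +1.65248 ∉ [0.3, 1.3) → out
#2 (8,14): internal coord 8 + (14)·λ' = -0.65248; -0.65248 ∉ [0.3, 1.3) → out
#3 (4,5): internal coord 4 + (5)·λ' = +0.90983; +0.90983 ∈ [0.3, 1.3) → IN Λ
#4 (10,-6): internal coord 10 + (-6)·λ' = +13.70820; +13.70820 ∉ [0.3, 1.3) → out

3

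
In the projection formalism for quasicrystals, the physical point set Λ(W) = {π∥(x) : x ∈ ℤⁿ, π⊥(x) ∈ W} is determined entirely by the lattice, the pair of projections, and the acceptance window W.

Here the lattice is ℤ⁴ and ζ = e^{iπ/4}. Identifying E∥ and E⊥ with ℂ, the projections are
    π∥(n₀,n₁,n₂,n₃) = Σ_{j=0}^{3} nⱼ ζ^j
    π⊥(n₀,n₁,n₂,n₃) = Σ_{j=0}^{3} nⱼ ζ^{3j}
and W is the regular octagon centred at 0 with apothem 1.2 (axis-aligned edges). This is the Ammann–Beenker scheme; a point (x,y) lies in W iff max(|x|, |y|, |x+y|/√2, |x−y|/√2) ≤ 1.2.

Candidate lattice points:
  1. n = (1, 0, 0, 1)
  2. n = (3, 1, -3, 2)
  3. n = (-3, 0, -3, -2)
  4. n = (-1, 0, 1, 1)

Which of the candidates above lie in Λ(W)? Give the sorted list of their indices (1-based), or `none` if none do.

With ζ = e^{iπ/4} the internal vectors are ζ^0,ζ^3,ζ^6,ζ^9.
#1 (1, 0, 0, 1): internal (1.70711, 0.70711); octagon support 1.70711 vs apothem 1.2 → ∉ W
#2 (3, 1, -3, 2): internal (3.70711, 5.12132); octagon support 6.24264 vs apothem 1.2 → ∉ W
#3 (-3, 0, -3, -2): internal (-4.41421, 1.58579); octagon support 4.41421 vs apothem 1.2 → ∉ W
#4 (-1, 0, 1, 1): internal (-0.29289, -0.29289); octagon support 0.41421 vs apothem 1.2 → ∈ W

4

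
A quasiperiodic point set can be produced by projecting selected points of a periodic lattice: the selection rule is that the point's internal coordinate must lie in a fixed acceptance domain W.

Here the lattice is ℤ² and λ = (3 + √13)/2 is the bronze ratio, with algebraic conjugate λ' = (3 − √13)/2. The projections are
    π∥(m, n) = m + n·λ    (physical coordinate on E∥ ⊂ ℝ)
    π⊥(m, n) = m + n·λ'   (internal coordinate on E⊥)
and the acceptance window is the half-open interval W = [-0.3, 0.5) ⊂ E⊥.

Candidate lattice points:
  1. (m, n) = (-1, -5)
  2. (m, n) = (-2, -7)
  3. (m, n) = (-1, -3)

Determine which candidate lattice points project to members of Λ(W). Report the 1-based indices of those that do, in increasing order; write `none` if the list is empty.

Compute λ' = (3−√13)/2 = -0.30278, so π⊥(m,n) = m -0.30278·n.
#1 (-1,-5): internal coord -1 + (-5)·λ' = +0.51388; +0.51388 ∉ [-0.3, 0.5) → out
#2 (-2,-7): internal coord -2 + (-7)·λ' = +0.11943; +0.11943 ∈ [-0.3, 0.5) → IN Λ
#3 (-1,-3): internal coord -1 + (-3)·λ' = -0.09167; -0.09167 ∈ [-0.3, 0.5) → IN Λ

2, 3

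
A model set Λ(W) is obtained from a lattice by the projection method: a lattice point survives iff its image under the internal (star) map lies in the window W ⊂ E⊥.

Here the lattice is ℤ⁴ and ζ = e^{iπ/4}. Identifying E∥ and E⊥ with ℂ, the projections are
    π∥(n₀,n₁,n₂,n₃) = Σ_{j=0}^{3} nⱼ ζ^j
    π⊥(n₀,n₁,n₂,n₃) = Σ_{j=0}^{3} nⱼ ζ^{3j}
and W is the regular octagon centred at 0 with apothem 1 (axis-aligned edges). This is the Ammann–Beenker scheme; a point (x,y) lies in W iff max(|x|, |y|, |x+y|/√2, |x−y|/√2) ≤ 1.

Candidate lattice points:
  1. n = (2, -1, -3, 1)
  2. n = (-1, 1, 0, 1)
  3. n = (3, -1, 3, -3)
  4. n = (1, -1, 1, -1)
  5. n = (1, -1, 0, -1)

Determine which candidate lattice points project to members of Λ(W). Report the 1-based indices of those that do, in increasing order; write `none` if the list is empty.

none

Internal map: ζ^{3j} for j=0..3 gives (1,0), (−√2/2,√2/2), (0,−1), (√2/2,√2/2).
#1 (2, -1, -3, 1): internal (3.41421, 3.00000); octagon support 4.53553 vs apothem 1 → ∉ W
#2 (-1, 1, 0, 1): internal (-1.00000, 1.41421); octagon support 1.70711 vs apothem 1 → ∉ W
#3 (3, -1, 3, -3): internal (1.58579, -5.82843); octagon support 5.82843 vs apothem 1 → ∉ W
#4 (1, -1, 1, -1): internal (1.00000, -2.41421); octagon support 2.41421 vs apothem 1 → ∉ W
#5 (1, -1, 0, -1): internal (1.00000, -1.41421); octagon support 1.70711 vs apothem 1 → ∉ W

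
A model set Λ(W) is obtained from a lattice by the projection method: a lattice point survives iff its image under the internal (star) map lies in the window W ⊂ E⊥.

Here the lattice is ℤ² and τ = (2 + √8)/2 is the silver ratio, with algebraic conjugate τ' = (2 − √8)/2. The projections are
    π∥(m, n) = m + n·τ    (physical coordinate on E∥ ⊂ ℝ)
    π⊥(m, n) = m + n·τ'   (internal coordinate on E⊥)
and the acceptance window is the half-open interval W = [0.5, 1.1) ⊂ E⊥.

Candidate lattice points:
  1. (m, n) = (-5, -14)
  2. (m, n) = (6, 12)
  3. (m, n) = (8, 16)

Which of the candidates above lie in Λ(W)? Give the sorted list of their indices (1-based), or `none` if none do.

Numerically τ ≈ 2.4142 and τ' = −1/τ ≈ -0.4142.
candidate 1: (m,n)=(-5,-14) → π∥ = -5-14·τ ≈ -38.7990, π⊥ = -5-14·τ' ≈ 0.7990 ∈ [0.5, 1.1) ⇒ IN Λ
candidate 2: (m,n)=(6,12) → π∥ = 6+12·τ ≈ 34.9706, π⊥ = 6+12·τ' ≈ 1.0294 ∈ [0.5, 1.1) ⇒ IN Λ
candidate 3: (m,n)=(8,16) → π∥ = 8+16·τ ≈ 46.6274, π⊥ = 8+16·τ' ≈ 1.3726 ∉ [0.5, 1.1) ⇒ out

1, 2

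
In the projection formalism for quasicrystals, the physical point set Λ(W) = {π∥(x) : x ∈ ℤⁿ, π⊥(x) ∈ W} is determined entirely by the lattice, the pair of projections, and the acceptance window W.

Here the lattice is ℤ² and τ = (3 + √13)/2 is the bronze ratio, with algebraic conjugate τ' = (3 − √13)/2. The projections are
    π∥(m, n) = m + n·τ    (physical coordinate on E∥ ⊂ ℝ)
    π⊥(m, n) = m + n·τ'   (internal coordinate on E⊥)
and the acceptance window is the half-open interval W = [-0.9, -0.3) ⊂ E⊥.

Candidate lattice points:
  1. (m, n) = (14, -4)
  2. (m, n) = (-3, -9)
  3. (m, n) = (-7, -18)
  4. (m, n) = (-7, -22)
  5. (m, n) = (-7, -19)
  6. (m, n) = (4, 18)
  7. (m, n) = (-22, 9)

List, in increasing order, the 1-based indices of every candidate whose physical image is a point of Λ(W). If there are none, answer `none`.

Compute τ' = (3−√13)/2 = -0.30278, so π⊥(m,n) = m -0.30278·n.
candidate 1: (m,n)=(14,-4) → π∥ = 14-4·τ ≈ 0.78890, π⊥ = 14-4·τ' ≈ 15.21110 ∉ [-0.9, -0.3) ⇒ out
candidate 2: (m,n)=(-3,-9) → π∥ = -3-9·τ ≈ -32.72498, π⊥ = -3-9·τ' ≈ -0.27502 ∉ [-0.9, -0.3) ⇒ out
candidate 3: (m,n)=(-7,-18) → π∥ = -7-18·τ ≈ -66.44996, π⊥ = -7-18·τ' ≈ -1.55004 ∉ [-0.9, -0.3) ⇒ out
candidate 4: (m,n)=(-7,-22) → π∥ = -7-22·τ ≈ -79.66106, π⊥ = -7-22·τ' ≈ -0.33894 ∈ [-0.9, -0.3) ⇒ IN Λ
candidate 5: (m,n)=(-7,-19) → π∥ = -7-19·τ ≈ -69.75274, π⊥ = -7-19·τ' ≈ -1.24726 ∉ [-0.9, -0.3) ⇒ out
candidate 6: (m,n)=(4,18) → π∥ = 4+18·τ ≈ 63.44996, π⊥ = 4+18·τ' ≈ -1.44996 ∉ [-0.9, -0.3) ⇒ out
candidate 7: (m,n)=(-22,9) → π∥ = -22+9·τ ≈ 7.72498, π⊥ = -22+9·τ' ≈ -24.72498 ∉ [-0.9, -0.3) ⇒ out

4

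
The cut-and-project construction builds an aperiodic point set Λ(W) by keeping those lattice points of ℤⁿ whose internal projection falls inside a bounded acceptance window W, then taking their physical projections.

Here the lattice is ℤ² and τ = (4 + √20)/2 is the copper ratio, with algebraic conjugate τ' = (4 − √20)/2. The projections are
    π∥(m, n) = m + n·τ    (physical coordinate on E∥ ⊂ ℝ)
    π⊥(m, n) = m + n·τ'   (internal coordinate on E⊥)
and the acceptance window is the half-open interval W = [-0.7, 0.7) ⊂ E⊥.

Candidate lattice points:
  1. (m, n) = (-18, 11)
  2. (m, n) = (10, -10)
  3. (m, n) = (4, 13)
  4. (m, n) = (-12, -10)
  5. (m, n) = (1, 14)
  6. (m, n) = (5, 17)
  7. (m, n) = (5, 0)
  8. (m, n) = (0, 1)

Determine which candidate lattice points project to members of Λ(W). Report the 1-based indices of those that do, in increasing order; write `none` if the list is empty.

8

Numerically τ ≈ 4.236068 and τ' = −1/τ ≈ -0.236068.
candidate 1: (m,n)=(-18,11) → π∥ = -18+11·τ ≈ 28.596748, π⊥ = -18+11·τ' ≈ -20.596748 ∉ [-0.7, 0.7) ⇒ out
candidate 2: (m,n)=(10,-10) → π∥ = 10-10·τ ≈ -32.360680, π⊥ = 10-10·τ' ≈ 12.360680 ∉ [-0.7, 0.7) ⇒ out
candidate 3: (m,n)=(4,13) → π∥ = 4+13·τ ≈ 59.068884, π⊥ = 4+13·τ' ≈ 0.931116 ∉ [-0.7, 0.7) ⇒ out
candidate 4: (m,n)=(-12,-10) → π∥ = -12-10·τ ≈ -54.360680, π⊥ = -12-10·τ' ≈ -9.639320 ∉ [-0.7, 0.7) ⇒ out
candidate 5: (m,n)=(1,14) → π∥ = 1+14·τ ≈ 60.304952, π⊥ = 1+14·τ' ≈ -2.304952 ∉ [-0.7, 0.7) ⇒ out
candidate 6: (m,n)=(5,17) → π∥ = 5+17·τ ≈ 77.013156, π⊥ = 5+17·τ' ≈ 0.986844 ∉ [-0.7, 0.7) ⇒ out
candidate 7: (m,n)=(5,0) → π∥ = 5+0·τ ≈ 5.000000, π⊥ = 5+0·τ' ≈ 5.000000 ∉ [-0.7, 0.7) ⇒ out
candidate 8: (m,n)=(0,1) → π∥ = 0+1·τ ≈ 4.236068, π⊥ = 0+1·τ' ≈ -0.236068 ∈ [-0.7, 0.7) ⇒ IN Λ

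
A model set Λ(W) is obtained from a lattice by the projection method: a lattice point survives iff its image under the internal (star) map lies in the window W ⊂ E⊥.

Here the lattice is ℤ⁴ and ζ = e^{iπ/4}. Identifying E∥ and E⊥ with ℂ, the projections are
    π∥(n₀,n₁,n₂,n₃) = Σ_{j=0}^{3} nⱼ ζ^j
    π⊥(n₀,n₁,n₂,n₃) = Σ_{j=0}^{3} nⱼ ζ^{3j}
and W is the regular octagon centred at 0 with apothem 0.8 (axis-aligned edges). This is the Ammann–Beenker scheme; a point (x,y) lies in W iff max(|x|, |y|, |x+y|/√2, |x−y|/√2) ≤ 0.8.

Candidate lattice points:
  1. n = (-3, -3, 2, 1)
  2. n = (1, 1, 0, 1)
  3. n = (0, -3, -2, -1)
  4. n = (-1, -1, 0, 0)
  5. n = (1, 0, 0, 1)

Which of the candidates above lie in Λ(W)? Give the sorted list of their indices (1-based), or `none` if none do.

4

Internal map: ζ^{3j} for j=0..3 gives (1,0), (−√2/2,√2/2), (0,−1), (√2/2,√2/2).
candidate 1: n = (-3, -3, 2, 1) → π⊥ ≈ (-0.17157, -3.41421); max(|x|,|y|,|x±y|/√2) = 3.41421 > 0.8 ⇒ ∉ W
candidate 2: n = (1, 1, 0, 1) → π⊥ ≈ (+1.00000, +1.41421); max(|x|,|y|,|x±y|/√2) = 1.70711 > 0.8 ⇒ ∉ W
candidate 3: n = (0, -3, -2, -1) → π⊥ ≈ (+1.41421, -0.82843); max(|x|,|y|,|x±y|/√2) = 1.58579 > 0.8 ⇒ ∉ W
candidate 4: n = (-1, -1, 0, 0) → π⊥ ≈ (-0.29289, -0.70711); max(|x|,|y|,|x±y|/√2) = 0.70711 ≤ 0.8 ⇒ ∈ W
candidate 5: n = (1, 0, 0, 1) → π⊥ ≈ (+1.70711, +0.70711); max(|x|,|y|,|x±y|/√2) = 1.70711 > 0.8 ⇒ ∉ W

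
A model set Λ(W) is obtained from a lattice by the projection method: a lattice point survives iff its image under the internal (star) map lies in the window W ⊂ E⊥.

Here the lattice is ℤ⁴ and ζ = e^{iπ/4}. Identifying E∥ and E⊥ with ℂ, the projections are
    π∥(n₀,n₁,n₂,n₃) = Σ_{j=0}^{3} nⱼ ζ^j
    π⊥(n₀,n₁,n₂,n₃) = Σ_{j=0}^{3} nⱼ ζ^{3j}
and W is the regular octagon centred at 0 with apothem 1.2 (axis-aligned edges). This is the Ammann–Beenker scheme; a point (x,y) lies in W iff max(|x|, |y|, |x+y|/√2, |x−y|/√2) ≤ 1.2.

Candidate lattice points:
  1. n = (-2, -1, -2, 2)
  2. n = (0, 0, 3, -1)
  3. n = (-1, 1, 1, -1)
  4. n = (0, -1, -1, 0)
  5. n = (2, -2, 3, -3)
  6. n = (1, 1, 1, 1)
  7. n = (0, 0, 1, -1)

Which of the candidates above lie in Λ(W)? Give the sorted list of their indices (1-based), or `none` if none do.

4, 6

With ζ = e^{iπ/4} the internal vectors are ζ^0,ζ^3,ζ^6,ζ^9.
candidate 1: n = (-2, -1, -2, 2) → π⊥ ≈ (+0.1213, +2.7071); max(|x|,|y|,|x±y|/√2) = 2.7071 > 1.2 ⇒ ∉ W
candidate 2: n = (0, 0, 3, -1) → π⊥ ≈ (-0.7071, -3.7071); max(|x|,|y|,|x±y|/√2) = 3.7071 > 1.2 ⇒ ∉ W
candidate 3: n = (-1, 1, 1, -1) → π⊥ ≈ (-2.4142, -1.0000); max(|x|,|y|,|x±y|/√2) = 2.4142 > 1.2 ⇒ ∉ W
candidate 4: n = (0, -1, -1, 0) → π⊥ ≈ (+0.7071, +0.2929); max(|x|,|y|,|x±y|/√2) = 0.7071 ≤ 1.2 ⇒ ∈ W
candidate 5: n = (2, -2, 3, -3) → π⊥ ≈ (+1.2929, -6.5355); max(|x|,|y|,|x±y|/√2) = 6.5355 > 1.2 ⇒ ∉ W
candidate 6: n = (1, 1, 1, 1) → π⊥ ≈ (+1.0000, +0.4142); max(|x|,|y|,|x±y|/√2) = 1.0000 ≤ 1.2 ⇒ ∈ W
candidate 7: n = (0, 0, 1, -1) → π⊥ ≈ (-0.7071, -1.7071); max(|x|,|y|,|x±y|/√2) = 1.7071 > 1.2 ⇒ ∉ W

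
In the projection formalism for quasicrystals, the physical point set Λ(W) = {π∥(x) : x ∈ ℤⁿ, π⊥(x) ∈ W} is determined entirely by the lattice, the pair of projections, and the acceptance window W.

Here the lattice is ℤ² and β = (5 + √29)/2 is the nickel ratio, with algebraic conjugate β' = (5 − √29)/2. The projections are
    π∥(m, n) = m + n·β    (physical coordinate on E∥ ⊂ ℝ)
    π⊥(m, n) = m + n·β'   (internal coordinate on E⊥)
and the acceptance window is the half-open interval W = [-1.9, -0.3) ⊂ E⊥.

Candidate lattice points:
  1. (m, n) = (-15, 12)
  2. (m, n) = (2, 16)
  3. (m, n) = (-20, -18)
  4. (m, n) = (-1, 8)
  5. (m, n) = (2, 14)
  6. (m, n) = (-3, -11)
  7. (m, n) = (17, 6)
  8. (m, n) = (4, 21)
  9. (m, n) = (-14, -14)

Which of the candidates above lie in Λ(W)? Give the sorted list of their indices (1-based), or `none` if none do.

Compute β' = (5−√29)/2 = -0.192582, so π⊥(m,n) = m -0.192582·n.
candidate 1: (m,n)=(-15,12) → π∥ = -15+12·β ≈ 47.310989, π⊥ = -15+12·β' ≈ -17.310989 ∉ [-1.9, -0.3) ⇒ out
candidate 2: (m,n)=(2,16) → π∥ = 2+16·β ≈ 85.081318, π⊥ = 2+16·β' ≈ -1.081318 ∈ [-1.9, -0.3) ⇒ IN Λ
candidate 3: (m,n)=(-20,-18) → π∥ = -20-18·β ≈ -113.466483, π⊥ = -20-18·β' ≈ -16.533517 ∉ [-1.9, -0.3) ⇒ out
candidate 4: (m,n)=(-1,8) → π∥ = -1+8·β ≈ 40.540659, π⊥ = -1+8·β' ≈ -2.540659 ∉ [-1.9, -0.3) ⇒ out
candidate 5: (m,n)=(2,14) → π∥ = 2+14·β ≈ 74.696154, π⊥ = 2+14·β' ≈ -0.696154 ∈ [-1.9, -0.3) ⇒ IN Λ
candidate 6: (m,n)=(-3,-11) → π∥ = -3-11·β ≈ -60.118406, π⊥ = -3-11·β' ≈ -0.881594 ∈ [-1.9, -0.3) ⇒ IN Λ
candidate 7: (m,n)=(17,6) → π∥ = 17+6·β ≈ 48.155494, π⊥ = 17+6·β' ≈ 15.844506 ∉ [-1.9, -0.3) ⇒ out
candidate 8: (m,n)=(4,21) → π∥ = 4+21·β ≈ 113.044230, π⊥ = 4+21·β' ≈ -0.044230 ∉ [-1.9, -0.3) ⇒ out
candidate 9: (m,n)=(-14,-14) → π∥ = -14-14·β ≈ -86.696154, π⊥ = -14-14·β' ≈ -11.303846 ∉ [-1.9, -0.3) ⇒ out

2, 5, 6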